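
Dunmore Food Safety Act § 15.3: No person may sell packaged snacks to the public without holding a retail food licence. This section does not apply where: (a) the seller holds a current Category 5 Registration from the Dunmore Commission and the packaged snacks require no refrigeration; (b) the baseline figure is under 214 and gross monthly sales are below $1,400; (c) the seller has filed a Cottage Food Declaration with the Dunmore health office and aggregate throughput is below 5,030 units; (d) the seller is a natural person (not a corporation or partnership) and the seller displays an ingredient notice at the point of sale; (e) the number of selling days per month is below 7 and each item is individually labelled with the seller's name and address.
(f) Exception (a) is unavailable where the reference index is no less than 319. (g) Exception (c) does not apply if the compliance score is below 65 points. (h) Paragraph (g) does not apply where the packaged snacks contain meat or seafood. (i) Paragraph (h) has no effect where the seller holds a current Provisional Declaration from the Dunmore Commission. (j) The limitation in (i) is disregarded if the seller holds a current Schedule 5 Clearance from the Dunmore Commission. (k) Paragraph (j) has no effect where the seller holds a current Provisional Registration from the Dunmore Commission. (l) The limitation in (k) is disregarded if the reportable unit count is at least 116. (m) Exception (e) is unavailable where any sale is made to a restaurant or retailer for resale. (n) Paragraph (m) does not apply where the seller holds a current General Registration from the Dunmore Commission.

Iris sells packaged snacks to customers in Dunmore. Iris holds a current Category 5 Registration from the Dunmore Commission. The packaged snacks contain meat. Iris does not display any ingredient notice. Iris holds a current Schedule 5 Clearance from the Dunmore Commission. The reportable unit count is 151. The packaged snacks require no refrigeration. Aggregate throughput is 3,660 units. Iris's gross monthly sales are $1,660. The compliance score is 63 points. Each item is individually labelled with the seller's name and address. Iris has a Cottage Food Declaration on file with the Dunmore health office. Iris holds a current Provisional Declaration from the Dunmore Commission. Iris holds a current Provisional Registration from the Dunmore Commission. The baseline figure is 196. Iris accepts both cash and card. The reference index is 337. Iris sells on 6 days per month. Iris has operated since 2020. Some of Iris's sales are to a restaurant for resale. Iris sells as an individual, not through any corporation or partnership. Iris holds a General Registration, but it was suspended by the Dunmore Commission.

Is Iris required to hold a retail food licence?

Exception (a)'s conditions are all satisfied: a current Category 5 Registration is held; the packaged snacks are shelf-stable. But applying paragraph (f): (f) is triggered — the reference index is 337, meeting the 319 threshold. Exception (a) does not apply.
Exception (b) requires that gross monthly sales are below $1,400; but gross monthly sales are $1,660, not below $1,400, so (b) is unavailable.
All of (c)'s requirements are met (a Cottage Food Declaration is on file; aggregate throughput is 3,660 units, below the 5,030 units limit). Considering the limiting provisions: (g) operates (the compliance score is 63 points, below the 65 points limit), but is overridden by (h): (h) operates against (g): the packaged snacks contain meat. (i) is engaged (a current Provisional Declaration is held), but is itself disapplied by (j): (j) operates against (i): a current Schedule 5 Clearance is held. (k) operates (a current Provisional Registration is held), but yields to (l): (l) applies — the reportable unit count is 151, meeting the 116 threshold. Exception (c) stands.
Exception (d) requires that the seller displays an ingredient notice at the point of sale; but no ingredient notice is displayed, so (d) is unavailable.
Exception (e) is satisfied on its face — the number of selling days per month is 6, below the 7 limit; items are individually labelled. But: (m) is engaged — some sales are to a restaurant for resale. (n), which would lift (m), is inapplicable — the General Registration is not current. So (e) is unavailable.

No — exception (c) applies; Iris is not required to hold a retail food licence.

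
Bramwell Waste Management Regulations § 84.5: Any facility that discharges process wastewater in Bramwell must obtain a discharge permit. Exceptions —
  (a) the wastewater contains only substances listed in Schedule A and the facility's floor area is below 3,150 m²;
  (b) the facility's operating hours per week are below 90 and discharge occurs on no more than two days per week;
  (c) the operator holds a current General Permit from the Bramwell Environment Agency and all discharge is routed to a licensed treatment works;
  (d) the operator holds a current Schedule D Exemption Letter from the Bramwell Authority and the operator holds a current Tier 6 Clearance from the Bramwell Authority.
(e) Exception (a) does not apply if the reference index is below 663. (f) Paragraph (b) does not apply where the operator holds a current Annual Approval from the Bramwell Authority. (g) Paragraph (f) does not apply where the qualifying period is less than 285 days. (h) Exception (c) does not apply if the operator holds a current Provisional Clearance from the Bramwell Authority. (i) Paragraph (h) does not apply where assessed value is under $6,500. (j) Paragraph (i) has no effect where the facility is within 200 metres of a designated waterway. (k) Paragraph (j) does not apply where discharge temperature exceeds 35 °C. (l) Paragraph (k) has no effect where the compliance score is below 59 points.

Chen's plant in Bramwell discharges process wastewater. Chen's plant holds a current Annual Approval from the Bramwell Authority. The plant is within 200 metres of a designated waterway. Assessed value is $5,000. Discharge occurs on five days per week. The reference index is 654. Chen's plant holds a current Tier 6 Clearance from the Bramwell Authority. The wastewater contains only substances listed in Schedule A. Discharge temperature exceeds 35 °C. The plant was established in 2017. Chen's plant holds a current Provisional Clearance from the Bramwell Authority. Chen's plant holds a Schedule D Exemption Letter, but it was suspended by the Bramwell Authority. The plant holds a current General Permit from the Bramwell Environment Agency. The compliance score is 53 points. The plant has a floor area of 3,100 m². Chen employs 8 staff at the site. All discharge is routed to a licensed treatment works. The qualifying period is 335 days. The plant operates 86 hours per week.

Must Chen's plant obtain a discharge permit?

All of (a)'s requirements are met (the wastewater is Schedule-A-only; the facility's floor area is 3,100 m², below the 3,150 m² limit). But: (e) operates against (a): the reference index is 654, below the 663 limit. (a) is therefore removed.
Exception (b) does not apply: discharge occurs on five days per week.
Exception (c)'s conditions are all satisfied: a current General Permit is held; discharge is routed to a licensed treatment works. But: (h) operates against (c): a current Provisional Clearance is held. (i) applies (assessed value is $5,000, under the $6,500 limit), but is set aside by (j): (j) operates against (i): the plant is within 200 m of a designated waterway. (k) applies (discharge temperature exceeds 35 °C), but is displaced by (l): (l) is triggered — the compliance score is 53 points, below the 59 points limit. (c) is therefore removed.
Exception (d) does not apply: there is no Schedule D Exemption Letter in force.
None of the exceptions is available; § 84.5 applies in full.

Yes — Chen's plant must obtain a discharge permit.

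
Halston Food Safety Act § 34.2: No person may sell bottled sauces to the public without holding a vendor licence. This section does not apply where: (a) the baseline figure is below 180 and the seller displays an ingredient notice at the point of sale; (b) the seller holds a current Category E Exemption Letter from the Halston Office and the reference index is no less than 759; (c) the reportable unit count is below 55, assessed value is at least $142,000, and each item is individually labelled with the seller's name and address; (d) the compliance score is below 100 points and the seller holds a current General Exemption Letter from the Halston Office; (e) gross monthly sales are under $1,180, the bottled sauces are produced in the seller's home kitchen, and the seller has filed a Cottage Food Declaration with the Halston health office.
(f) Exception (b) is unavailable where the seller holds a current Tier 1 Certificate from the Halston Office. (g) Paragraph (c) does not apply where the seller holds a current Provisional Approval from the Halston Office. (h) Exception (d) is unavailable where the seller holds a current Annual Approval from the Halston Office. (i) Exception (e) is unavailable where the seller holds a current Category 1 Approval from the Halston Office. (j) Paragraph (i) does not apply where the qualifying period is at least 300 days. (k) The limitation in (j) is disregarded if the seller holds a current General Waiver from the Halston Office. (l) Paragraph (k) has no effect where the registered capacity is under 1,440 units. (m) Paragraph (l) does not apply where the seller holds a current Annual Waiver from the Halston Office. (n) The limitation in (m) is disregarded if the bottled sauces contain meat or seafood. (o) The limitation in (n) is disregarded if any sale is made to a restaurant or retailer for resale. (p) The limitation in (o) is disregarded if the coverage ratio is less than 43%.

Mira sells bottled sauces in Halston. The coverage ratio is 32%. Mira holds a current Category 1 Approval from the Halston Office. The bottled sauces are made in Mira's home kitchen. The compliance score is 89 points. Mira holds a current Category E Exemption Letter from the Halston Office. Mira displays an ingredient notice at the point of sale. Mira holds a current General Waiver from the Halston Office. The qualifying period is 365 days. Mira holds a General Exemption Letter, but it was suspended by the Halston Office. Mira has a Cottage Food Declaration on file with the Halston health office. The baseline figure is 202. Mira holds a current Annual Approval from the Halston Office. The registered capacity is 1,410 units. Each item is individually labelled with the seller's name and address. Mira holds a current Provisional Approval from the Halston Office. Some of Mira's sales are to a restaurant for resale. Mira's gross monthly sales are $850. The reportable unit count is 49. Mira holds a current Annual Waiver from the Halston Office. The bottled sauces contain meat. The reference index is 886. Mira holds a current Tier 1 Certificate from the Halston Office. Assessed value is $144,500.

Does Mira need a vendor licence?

Exception (a) does not apply: the baseline figure is 202, not below 180.
Exception (b)'s conditions are all satisfied: a current Category E Exemption Letter is held; the reference index is 886, meeting the 759 threshold. But: (f) operates against (b): a current Tier 1 Certificate is held. (b) is therefore removed.
Exception (c) is satisfied on its face — the reportable unit count is 49, below the 55 limit; assessed value is $144,500, meeting the $142,000 threshold; items are individually labelled. However, paragraph (g) must be considered: (g) operates against (c): a current Provisional Approval is held. So (c) is unavailable.
Exception (d) does not apply: no current General Exemption Letter is held.
Exception (e) is satisfied on its face — gross monthly sales are $850, under the $1,180 limit; the bottled sauces are home-kitchen produced; a Cottage Food Declaration is on file. As to paragraphs (i)–(p): (i) applies (a current Category 1 Approval is held), but yields to (j): (j) applies — the qualifying period is 365 days, meeting the 300 days threshold. (k) would limit (j) — a current General Waiver is held — but (l) sets (k) aside: (l) applies — the registered capacity is 1,410 units, under the 1,440 units limit. (m) is engaged (a current Annual Waiver is held), but is overridden by (n): (n) operates against (m): the bottled sauces contain meat. (o) is engaged (some sales are to a restaurant for resale), but is set aside by (p): (p) operates — the coverage ratio is 32%, less than the 43% limit. (e) remains available.

No — exception (e) applies; Mira is not required to hold a vendor licence.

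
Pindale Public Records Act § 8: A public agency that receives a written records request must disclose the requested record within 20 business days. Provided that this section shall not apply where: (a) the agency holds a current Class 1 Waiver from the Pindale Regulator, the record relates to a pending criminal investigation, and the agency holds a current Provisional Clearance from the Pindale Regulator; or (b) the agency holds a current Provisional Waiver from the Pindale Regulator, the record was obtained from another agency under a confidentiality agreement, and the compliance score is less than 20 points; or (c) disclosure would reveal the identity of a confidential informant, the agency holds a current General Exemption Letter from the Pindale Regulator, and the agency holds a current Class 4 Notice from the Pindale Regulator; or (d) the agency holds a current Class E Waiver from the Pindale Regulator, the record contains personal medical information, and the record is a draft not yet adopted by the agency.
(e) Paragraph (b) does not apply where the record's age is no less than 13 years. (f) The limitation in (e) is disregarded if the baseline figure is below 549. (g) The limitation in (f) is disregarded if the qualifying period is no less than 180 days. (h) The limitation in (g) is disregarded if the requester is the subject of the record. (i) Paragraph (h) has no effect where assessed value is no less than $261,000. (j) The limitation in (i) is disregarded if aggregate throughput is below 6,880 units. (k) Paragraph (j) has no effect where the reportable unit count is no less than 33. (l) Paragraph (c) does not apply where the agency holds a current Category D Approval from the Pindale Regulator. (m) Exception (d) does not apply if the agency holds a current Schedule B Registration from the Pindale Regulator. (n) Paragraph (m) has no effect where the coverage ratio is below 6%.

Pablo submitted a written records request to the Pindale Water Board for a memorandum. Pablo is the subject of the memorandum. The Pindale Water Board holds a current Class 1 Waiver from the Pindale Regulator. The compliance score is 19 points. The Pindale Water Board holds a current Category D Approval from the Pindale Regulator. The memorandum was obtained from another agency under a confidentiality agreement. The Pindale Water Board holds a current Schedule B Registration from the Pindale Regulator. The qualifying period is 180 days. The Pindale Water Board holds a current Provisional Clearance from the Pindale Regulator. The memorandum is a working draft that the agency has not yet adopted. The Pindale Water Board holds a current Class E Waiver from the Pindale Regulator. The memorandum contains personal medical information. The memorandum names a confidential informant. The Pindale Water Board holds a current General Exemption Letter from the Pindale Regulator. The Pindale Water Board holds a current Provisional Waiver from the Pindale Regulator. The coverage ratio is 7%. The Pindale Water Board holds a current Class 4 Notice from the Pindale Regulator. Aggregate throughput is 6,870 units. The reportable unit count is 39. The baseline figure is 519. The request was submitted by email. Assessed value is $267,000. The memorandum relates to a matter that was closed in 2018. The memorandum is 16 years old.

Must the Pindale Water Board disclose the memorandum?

Exception (a) requires that the record relates to a pending criminal investigation; but the memorandum relates to a closed matter, so (a) is unavailable.
Exception (b) is satisfied on its face — a current Provisional Waiver is held; the memorandum was obtained under a confidentiality agreement; the compliance score is 19 points, less than the 20 points limit. However, paragraphs (e)–(k) must be considered: (e) operates against (b): the record's age is 16 years, meeting the 13 years threshold. (f) would limit (e) — the baseline figure is 519, below the 549 limit — but (g) sets (f) aside: (g) operates against (f): the qualifying period is 180 days, meeting the 180 days threshold. (h) is triggered (Pablo is the subject of the memorandum), but yields to (i): (i) is triggered — assessed value is $267,000, meeting the $261,000 threshold. (j) is engaged (aggregate throughput is 6,870 units, below the 6,880 units limit), but is displaced by (k): (k) operates against (j): the reportable unit count is 39, meeting the 33 threshold. So (b) is unavailable.
Exception (c) is satisfied on its face — the memorandum names a confidential informant; a current General Exemption Letter is held; a current Class 4 Notice is held. However, paragraph (l) must be considered: (l) operates against (c): a current Category D Approval is held. So (c) is unavailable.
Exception (d)'s conditions are all satisfied: a current Class E Waiver is held; the memorandum contains personal medical information; the memorandum is an unadopted draft. But: (m) operates — a current Schedule B Registration is held. (n), which would lift (m), is inapplicable — the coverage ratio is 7%, not below 6%. (d) is therefore removed.
None of the exceptions is available; § 8 applies in full.

Yes — the Pindale Water Board must disclose the memorandum.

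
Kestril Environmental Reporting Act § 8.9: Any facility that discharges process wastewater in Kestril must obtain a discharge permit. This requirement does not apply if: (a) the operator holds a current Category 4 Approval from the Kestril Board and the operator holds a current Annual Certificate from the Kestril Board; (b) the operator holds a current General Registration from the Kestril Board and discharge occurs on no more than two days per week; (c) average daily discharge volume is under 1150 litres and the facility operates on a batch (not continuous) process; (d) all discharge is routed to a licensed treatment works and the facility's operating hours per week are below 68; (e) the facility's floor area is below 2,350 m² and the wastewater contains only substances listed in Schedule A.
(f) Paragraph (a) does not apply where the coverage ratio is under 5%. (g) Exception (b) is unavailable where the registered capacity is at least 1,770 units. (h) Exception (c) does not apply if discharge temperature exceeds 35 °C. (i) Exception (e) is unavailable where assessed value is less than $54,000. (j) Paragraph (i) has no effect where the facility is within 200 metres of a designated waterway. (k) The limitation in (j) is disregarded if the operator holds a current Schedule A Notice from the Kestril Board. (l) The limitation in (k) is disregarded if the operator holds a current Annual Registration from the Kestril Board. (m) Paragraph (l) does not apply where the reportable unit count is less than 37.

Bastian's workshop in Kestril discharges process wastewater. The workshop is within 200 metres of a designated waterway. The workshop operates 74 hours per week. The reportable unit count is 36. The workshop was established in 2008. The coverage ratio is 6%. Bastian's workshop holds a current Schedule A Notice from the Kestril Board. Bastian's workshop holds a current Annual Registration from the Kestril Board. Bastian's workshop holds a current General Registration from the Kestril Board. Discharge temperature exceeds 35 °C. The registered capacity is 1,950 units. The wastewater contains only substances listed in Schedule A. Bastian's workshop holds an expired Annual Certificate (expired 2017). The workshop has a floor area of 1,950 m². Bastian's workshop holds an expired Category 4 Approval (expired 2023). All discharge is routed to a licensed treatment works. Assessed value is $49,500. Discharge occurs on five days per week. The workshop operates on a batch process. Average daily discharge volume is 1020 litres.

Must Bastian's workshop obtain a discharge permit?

Yes — Bastian's workshop must obtain a discharge permit.

Exception (a) fails — no current Category 4 Approval is held.
Exception (b) does not apply: discharge occurs on five days per week.
Exception (c) is satisfied on its face — average daily discharge volume is 1020 litres, under the 1150 litres limit; the facility operates on a batch process. But: (h) operates against (c): discharge temperature exceeds 35 °C. Exception (c) does not apply.
Exception (d) fails — the facility's operating hours per week are 74, not below 68.
Exception (e)'s conditions are all satisfied: the facility's floor area is 1,950 m², below the 2,350 m² limit; the wastewater is Schedule-A-only. However, paragraphs (i)–(m) must be considered: (i) operates against (e): assessed value is $49,500, less than the $54,000 limit. (j) operates (the workshop is within 200 m of a designated waterway), but is set aside by (k): (k) applies — a current Schedule A Notice is held. (l) would limit (k) — a current Annual Registration is held — but (m) sets (l) aside: (m) is engaged — the reportable unit count is 36, less than the 37 limit. So (e) is unavailable.
No exception is made out. Bastian's workshop falls within the general rule.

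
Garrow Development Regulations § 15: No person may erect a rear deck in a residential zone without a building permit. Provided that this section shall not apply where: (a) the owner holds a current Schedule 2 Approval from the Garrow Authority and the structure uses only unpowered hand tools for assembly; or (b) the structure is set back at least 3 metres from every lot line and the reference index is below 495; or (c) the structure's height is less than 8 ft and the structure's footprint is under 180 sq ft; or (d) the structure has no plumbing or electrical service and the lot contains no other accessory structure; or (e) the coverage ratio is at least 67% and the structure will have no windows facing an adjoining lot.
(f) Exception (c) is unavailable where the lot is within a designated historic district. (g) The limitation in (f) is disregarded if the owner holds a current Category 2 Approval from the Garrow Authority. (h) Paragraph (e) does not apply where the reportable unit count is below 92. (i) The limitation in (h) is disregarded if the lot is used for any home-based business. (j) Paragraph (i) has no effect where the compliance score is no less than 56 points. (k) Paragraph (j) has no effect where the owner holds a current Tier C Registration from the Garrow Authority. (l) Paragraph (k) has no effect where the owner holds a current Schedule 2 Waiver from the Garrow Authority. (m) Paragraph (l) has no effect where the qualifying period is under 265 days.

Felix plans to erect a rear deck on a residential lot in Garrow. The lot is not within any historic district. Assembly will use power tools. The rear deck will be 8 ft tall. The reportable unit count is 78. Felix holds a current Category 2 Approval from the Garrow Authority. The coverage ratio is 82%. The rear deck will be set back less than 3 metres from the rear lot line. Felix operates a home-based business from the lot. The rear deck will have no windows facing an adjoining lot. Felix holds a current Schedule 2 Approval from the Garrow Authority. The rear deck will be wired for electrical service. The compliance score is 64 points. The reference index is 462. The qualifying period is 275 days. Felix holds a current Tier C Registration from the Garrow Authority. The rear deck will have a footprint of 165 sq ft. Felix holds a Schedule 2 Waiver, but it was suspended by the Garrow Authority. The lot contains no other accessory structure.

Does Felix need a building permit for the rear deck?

No — exception (e) applies; Felix does not need a building permit.

Exception (a) does not apply: assembly uses power tools.
Exception (b) does not apply: the rear setback is under 3 m.
Exception (c) does not apply: the structure's height is 8 ft, not less than 8 ft.
Exception (d) fails — electrical service is planned.
All of (e)'s requirements are met (the coverage ratio is 82%, meeting the 67% threshold; no windows face an adjoining lot). Considering the limiting provisions: (h) is triggered (the reportable unit count is 78, below the 92 limit), but is overridden by (i): (i) operates against (h): a home-based business operates on the lot. (j) is triggered (the compliance score is 64 points, meeting the 56 points threshold), but is overridden by (k): (k) operates — a current Tier C Registration is held. (l) is not triggered (the Schedule 2 Waiver is not current), so (k) stands. So (e) applies.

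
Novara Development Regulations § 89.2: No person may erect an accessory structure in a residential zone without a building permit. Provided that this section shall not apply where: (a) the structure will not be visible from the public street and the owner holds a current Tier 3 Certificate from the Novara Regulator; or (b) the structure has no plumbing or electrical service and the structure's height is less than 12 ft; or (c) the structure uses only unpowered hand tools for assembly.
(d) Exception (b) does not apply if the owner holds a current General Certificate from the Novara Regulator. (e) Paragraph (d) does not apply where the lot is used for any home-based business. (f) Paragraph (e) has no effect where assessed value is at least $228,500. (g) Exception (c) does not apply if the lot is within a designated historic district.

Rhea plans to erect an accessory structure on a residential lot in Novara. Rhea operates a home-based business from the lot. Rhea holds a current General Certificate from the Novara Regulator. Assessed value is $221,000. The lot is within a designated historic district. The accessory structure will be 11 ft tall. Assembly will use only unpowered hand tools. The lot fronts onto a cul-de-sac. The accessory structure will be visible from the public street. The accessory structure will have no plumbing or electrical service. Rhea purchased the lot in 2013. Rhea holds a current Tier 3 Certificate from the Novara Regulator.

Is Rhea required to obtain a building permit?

No — exception (b) applies; Rhea does not need a building permit.

Exception (a) fails — the structure will be visible from the street.
Exception (b): there is no plumbing or electrical service; the structure's height is 11 ft, less than the 12 ft limit — every condition holds. As to paragraphs (d)–(f): (d) would limit (b) — a current General Certificate is held — but (e) sets (d) aside: (e) operates — a home-based business operates on the lot. (f), which would lift (e), does not operate here — assessed value is $221,000, short of $228,500. So (b) applies.
Exception (c)'s conditions are all satisfied: assembly uses only hand tools. But applying paragraph (g): (g) operates against (c): the lot is in a historic district. (c) is therefore removed.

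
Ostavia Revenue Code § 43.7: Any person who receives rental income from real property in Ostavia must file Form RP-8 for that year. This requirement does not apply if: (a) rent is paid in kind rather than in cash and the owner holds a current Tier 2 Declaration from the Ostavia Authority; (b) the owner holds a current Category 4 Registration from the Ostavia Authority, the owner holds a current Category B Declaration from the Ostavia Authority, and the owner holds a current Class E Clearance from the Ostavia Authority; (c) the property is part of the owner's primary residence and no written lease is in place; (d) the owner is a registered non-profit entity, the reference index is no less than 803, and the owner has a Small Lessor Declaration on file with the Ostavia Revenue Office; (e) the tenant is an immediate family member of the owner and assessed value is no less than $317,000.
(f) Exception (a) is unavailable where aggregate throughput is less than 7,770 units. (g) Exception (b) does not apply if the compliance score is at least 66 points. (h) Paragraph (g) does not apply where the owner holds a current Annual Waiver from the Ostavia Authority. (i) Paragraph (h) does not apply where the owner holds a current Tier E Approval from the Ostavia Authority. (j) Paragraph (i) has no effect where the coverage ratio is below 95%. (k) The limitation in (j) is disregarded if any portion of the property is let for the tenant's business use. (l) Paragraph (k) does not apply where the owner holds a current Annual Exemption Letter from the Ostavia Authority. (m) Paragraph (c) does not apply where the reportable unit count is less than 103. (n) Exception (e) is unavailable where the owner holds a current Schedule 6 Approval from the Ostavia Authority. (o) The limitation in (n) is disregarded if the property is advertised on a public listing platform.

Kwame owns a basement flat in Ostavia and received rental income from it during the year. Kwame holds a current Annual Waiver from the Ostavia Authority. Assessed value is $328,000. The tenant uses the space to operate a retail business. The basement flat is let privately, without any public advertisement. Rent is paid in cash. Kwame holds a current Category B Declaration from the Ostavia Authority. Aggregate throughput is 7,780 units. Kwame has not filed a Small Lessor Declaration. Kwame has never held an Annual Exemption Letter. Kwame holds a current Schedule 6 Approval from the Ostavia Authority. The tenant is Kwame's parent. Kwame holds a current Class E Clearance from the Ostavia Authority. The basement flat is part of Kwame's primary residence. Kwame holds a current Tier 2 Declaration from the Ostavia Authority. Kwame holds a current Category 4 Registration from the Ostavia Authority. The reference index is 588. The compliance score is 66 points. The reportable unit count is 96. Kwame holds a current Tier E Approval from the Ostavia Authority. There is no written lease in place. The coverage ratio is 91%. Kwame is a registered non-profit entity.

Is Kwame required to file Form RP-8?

Exception (a) does not apply: rent is paid in cash.
Exception (b)'s conditions are all satisfied: a current Category 4 Registration is held; a current Category B Declaration is held; a current Class E Clearance is held. Turning to paragraphs (g)–(l): (g) is triggered — the compliance score is 66 points, meeting the 66 points threshold. (h) is triggered (a current Annual Waiver is held), but yields to (i): (i) operates against (h): a current Tier E Approval is held. (j) is triggered (the coverage ratio is 91%, below the 95% limit), but is displaced by (k): (k) operates against (j): the space is let for business use. (l) is inapplicable (the Annual Exemption Letter is not current), so (k) stands. So (b) is unavailable.
Exception (c) is satisfied on its face — the basement flat is part of the primary residence; there is no written lease. But applying paragraph (m): (m) is engaged — the reportable unit count is 96, less than the 103 limit. Exception (c) does not apply.
Exception (d) requires that the reference index is no less than 803; but the reference index is 588, short of 803, so (d) is unavailable.
Exception (e)'s conditions are all satisfied: the tenant is an immediate family member; assessed value is $328,000, meeting the $317,000 threshold. But: (n) operates against (e): a current Schedule 6 Approval is held. (o), which would lift (n), is not engaged — the property is let privately without advertisement. (e) is therefore removed.
No exception applies. The general rule governs.

Yes — Kwame must file Form RP-8.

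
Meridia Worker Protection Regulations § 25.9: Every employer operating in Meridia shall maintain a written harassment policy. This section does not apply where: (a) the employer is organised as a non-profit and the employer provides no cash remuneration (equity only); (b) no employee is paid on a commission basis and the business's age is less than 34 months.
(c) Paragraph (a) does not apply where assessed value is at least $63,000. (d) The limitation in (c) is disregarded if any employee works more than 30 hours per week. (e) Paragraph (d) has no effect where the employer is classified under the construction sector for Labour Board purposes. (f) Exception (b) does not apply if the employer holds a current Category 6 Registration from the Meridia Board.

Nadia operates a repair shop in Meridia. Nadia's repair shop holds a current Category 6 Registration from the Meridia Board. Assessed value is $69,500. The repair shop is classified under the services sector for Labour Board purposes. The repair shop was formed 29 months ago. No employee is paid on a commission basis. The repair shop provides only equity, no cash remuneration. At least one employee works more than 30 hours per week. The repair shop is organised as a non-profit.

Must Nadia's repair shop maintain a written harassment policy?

Exception (a)'s conditions are all satisfied: the employer is a non-profit; remuneration is equity-only. Considering the limiting provisions: (c) is triggered (assessed value is $69,500, meeting the $63,000 threshold), but is set aside by (d): (d) operates against (c): at least one employee exceeds 30 hours/week. (e), which would lift (d), is not triggered — the repair shop is classified under the services sector. So (a) applies.
Exception (b): no employee is paid on commission; the business's age is 29 months, less than the 34 months limit — every condition holds. However, paragraph (f) must be considered: (f) operates against (b): a current Category 6 Registration is held. Exception (b) does not apply.

No — exception (a) applies; Nadia's repair shop is not required to maintain a written harassment policy.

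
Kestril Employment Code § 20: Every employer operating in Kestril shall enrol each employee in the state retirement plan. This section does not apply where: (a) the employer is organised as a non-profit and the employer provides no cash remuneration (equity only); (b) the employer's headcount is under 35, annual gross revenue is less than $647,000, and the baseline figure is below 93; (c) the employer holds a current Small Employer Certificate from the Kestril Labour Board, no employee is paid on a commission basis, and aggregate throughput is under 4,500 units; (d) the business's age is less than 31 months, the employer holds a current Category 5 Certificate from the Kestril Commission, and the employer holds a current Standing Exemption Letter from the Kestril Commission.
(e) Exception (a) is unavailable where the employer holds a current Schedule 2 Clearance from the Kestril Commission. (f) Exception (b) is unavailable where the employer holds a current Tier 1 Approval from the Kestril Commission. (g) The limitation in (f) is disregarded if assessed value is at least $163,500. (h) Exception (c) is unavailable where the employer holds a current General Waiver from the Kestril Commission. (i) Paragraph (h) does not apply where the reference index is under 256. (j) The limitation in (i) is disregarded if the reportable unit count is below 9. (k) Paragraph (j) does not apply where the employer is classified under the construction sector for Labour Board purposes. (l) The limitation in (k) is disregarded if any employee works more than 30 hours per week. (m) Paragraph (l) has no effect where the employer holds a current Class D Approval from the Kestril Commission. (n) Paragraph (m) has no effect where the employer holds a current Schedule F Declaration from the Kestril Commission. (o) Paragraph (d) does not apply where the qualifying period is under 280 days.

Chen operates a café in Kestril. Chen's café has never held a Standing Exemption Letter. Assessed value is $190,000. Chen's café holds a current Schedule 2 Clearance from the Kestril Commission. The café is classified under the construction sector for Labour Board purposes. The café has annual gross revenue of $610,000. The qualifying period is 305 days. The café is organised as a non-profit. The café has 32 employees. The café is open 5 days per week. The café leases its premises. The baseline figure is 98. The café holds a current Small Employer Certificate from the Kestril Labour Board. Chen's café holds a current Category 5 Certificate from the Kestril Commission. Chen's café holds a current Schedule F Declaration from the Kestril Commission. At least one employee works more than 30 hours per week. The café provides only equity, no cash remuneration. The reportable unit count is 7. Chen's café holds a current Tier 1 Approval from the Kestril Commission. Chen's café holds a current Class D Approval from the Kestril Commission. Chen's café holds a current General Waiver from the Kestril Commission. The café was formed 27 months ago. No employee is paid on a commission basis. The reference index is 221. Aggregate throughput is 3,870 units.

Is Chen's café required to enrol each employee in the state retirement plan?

Yes — Chen's café must enrol each employee in the state retirement plan.

All of (a)'s requirements are met (the employer is a non-profit; remuneration is equity-only). However, paragraph (e) must be considered: (e) applies — a current Schedule 2 Clearance is held. Exception (a) does not apply.
Exception (b) does not apply: the baseline figure is 98, not below 93.
All of (c)'s requirements are met (a current Small Employer Certificate is held; no employee is paid on commission; aggregate throughput is 3,870 units, under the 4,500 units limit). But applying paragraphs (h)–(n): (h) operates against (c): a current General Waiver is held. (i) would limit (h) — the reference index is 221, under the 256 limit — but (j) sets (i) aside: (j) operates against (i): the reportable unit count is 7, below the 9 limit. (k) would limit (j) — the café is classified under the construction sector — but (l) sets (k) aside: (l) applies — at least one employee exceeds 30 hours/week. (m) would limit (l) — a current Class D Approval is held — but (n) sets (m) aside: (n) applies — a current Schedule F Declaration is held. Exception (c) does not apply.
Exception (d) fails — the Standing Exemption Letter is not current.
No exception is made out. Chen's café falls within the general rule.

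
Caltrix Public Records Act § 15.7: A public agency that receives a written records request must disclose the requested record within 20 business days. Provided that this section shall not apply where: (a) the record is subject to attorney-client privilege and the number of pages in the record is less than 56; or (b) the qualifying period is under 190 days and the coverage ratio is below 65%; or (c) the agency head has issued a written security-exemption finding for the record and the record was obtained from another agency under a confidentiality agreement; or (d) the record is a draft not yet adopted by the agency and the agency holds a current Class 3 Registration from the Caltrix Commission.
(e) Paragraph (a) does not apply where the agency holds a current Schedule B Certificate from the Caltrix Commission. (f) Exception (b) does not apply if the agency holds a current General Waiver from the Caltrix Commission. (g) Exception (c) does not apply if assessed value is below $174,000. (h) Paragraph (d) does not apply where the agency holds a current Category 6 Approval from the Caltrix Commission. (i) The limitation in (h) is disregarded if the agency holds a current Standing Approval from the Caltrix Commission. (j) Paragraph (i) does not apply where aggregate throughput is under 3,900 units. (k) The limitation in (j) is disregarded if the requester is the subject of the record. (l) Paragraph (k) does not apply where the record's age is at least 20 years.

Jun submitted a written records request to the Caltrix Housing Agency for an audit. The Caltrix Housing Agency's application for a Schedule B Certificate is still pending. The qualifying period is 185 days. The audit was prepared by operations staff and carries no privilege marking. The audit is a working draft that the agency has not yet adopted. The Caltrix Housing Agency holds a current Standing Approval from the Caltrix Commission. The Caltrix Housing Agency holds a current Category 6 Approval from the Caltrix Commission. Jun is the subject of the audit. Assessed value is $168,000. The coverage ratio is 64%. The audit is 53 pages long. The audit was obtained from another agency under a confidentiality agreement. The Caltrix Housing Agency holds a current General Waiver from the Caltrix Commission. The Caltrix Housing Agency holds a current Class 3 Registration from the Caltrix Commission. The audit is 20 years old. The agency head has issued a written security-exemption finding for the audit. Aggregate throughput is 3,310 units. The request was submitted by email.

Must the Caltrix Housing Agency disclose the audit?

Exception (a) requires that the record is subject to attorney-client privilege; but the audit carries no privilege marking, so (a) is unavailable.
All of (b)'s requirements are met (the qualifying period is 185 days, under the 190 days limit; the coverage ratio is 64%, below the 65% limit). Turning to paragraph (f): (f) operates against (b): a current General Waiver is held. So (b) is unavailable.
All of (c)'s requirements are met (a written security-exemption finding has been issued; the audit was obtained under a confidentiality agreement). However, paragraph (g) must be considered: (g) is triggered — assessed value is $168,000, below the $174,000 limit. (c) is therefore removed.
Exception (d) is satisfied on its face — the audit is an unadopted draft; a current Class 3 Registration is held. However, paragraphs (h)–(l) must be considered: (h) applies — a current Category 6 Approval is held. (i) would limit (h) — a current Standing Approval is held — but (j) sets (i) aside: (j) operates against (i): aggregate throughput is 3,310 units, under the 3,900 units limit. (k) operates (Jun is the subject of the audit), but is set aside by (l): (l) is engaged — the record's age is 20 years, meeting the 20 years threshold. (d) is therefore removed.
Every exception is unavailable, so the rule governs.

Yes — the Caltrix Housing Agency must disclose the audit.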